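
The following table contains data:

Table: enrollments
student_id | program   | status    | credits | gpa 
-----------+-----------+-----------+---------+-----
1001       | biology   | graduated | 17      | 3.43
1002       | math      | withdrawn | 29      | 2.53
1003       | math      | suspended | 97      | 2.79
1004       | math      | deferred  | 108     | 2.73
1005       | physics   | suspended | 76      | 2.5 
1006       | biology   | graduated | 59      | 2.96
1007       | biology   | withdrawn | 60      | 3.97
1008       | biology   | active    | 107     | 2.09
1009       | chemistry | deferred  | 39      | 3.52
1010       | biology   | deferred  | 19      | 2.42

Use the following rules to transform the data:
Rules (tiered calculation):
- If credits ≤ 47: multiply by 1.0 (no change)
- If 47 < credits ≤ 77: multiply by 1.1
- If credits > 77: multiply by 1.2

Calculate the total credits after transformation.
692.9

Step 1: Tier 1 (credits ≤ 47): 4 records, sum = 104 × 1.0 = 104.0
Step 2: Tier 2 (47 < credits ≤ 77): 3 records, sum = 195 × 1.1 = 214.5
Step 3: Tier 3 (credits > 77): 3 records, sum = 312 × 1.2 = 374.4
Step 4: Final sum = 104.0 + 214.5 + 374.4 = 692.9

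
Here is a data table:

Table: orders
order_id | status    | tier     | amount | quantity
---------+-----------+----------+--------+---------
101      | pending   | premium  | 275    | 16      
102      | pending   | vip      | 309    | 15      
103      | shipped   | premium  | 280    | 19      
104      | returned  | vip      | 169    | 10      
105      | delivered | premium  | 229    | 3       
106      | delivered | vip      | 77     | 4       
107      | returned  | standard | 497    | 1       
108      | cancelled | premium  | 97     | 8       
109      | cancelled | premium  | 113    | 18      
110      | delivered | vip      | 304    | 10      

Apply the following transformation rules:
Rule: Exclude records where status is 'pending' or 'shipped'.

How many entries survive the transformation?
7

Step 1: Count records to exclude
  - 2 (pending) + 1 (shipped) = 3 records
Step 2: Total records: 10
Step 3: Remaining = 10 - 3 = 7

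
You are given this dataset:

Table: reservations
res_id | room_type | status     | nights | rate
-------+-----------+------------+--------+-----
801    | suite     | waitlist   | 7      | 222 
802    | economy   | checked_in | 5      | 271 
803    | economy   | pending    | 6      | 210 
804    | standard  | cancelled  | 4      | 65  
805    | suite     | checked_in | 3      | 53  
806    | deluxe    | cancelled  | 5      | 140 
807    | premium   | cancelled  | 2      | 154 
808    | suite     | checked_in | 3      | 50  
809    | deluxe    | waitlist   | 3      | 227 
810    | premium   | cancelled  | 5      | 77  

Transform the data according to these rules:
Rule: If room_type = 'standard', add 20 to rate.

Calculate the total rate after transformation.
1489

Step 1: Count records where room_type = 'standard': 1
Step 2: Total bonus added: 1 × 20 = 20
Step 3: Original sum of rate: 1469
Step 4: Final sum = 1469 + 20 = 1489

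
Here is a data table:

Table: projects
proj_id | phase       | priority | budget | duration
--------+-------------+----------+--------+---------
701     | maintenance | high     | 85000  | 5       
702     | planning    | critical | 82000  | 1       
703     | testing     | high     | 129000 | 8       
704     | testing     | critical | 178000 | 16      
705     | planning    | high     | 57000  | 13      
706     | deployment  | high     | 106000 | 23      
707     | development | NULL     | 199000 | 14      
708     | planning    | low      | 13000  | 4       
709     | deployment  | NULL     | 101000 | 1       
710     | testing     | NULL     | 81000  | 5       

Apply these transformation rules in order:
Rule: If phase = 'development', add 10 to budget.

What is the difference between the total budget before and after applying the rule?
10

Step 1: Original sum of budget = 1031000
Step 2: 1 records have phase = 'development'
Step 3: Each affected record changes by 10
Step 4: Total change = 1 × 10 = 10
Step 5: New sum = 1031000 + 10 = 1031010
Step 6: Difference = |1031010 - 1031000| = 10
        (Sum increased by 10)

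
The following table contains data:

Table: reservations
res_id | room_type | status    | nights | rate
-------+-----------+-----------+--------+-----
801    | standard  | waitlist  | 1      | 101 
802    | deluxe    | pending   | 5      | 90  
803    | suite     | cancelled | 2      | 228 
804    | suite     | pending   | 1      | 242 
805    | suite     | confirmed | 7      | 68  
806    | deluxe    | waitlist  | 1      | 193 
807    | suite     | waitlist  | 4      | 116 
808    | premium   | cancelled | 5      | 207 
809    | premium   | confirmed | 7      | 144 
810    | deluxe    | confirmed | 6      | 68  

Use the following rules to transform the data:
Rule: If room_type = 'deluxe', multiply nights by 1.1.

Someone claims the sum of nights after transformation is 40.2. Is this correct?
Yes, the result is correct.

Step 1: Calculate the correct sum after transformation
Step 2: Apply multiplier 1.1 to records where room_type = 'deluxe'
Step 3: Correct result = 40.2
Step 4: Claimed result = 40.2
Step 5: 40.2 = 40.2 ✓
Conclusion: The claimed result is correct.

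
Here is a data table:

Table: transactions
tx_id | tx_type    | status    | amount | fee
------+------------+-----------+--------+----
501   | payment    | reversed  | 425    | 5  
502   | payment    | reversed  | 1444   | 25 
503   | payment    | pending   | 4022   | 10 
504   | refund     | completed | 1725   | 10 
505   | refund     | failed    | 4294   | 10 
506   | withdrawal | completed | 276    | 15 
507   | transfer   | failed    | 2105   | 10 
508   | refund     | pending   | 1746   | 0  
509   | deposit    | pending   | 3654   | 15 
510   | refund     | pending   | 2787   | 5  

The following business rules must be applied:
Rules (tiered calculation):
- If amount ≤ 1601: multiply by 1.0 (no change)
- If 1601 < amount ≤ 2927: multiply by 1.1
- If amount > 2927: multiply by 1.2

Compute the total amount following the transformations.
25708.3

Step 1: Tier 1 (amount ≤ 1601): 3 records, sum = 2145 × 1.0 = 2145.0
Step 2: Tier 2 (1601 < amount ≤ 2927): 4 records, sum = 8363 × 1.1 = 9199.3
Step 3: Tier 3 (amount > 2927): 3 records, sum = 11970 × 1.2 = 14364.0
Step 4: Final sum = 2145.0 + 9199.3 + 14364.0 = 25708.3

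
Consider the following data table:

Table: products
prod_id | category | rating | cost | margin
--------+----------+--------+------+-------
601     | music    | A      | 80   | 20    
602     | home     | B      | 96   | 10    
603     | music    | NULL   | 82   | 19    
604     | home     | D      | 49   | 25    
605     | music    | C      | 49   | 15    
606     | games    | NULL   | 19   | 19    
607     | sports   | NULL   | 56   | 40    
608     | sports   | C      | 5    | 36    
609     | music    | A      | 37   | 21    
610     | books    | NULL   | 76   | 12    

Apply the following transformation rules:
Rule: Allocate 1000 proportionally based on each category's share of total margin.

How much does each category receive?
books: 55.3, games: 87.56, home: 161.29, music: 345.62, sports: 350.23

Step 1: Calculate total margin = 217
Step 2: Calculate each category's proportion:
  books: 12/217 = 5.53% → 55.3
  games: 19/217 = 8.76% → 87.56
  home: 35/217 = 16.13% → 161.29
  music: 75/217 = 34.56% → 345.62
  sports: 76/217 = 35.02% → 350.23
Step 3: Verify: sum of allocations ≈ 1000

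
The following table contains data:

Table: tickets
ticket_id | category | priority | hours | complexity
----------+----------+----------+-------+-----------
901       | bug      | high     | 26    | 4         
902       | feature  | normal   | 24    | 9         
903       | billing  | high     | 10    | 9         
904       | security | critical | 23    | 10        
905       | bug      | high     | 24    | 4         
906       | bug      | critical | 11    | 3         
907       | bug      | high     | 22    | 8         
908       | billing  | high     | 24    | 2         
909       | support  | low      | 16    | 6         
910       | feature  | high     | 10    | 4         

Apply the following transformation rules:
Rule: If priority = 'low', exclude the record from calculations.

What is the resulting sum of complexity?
53

Step 1: Identify records where priority = 'low'
Step 2: The excluded records sum to 6
Step 3: Original total complexity = 59
Step 4: Remaining total = 59 - 6 = 53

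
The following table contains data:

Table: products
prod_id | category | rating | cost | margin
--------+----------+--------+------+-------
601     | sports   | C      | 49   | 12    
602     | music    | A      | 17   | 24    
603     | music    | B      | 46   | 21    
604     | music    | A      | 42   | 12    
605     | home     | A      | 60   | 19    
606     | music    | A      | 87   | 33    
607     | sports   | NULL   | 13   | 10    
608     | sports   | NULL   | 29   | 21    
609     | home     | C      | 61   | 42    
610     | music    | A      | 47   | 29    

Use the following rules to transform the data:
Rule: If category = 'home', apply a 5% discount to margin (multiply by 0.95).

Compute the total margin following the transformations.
219.95

Step 1: Records with category = 'home' have total margin = 61
Step 2: Apply multiplier: 61 × 0.95 = 57.95
Step 3: Other records total: 162
Step 4: Final sum = 57.95 + 162 = 219.95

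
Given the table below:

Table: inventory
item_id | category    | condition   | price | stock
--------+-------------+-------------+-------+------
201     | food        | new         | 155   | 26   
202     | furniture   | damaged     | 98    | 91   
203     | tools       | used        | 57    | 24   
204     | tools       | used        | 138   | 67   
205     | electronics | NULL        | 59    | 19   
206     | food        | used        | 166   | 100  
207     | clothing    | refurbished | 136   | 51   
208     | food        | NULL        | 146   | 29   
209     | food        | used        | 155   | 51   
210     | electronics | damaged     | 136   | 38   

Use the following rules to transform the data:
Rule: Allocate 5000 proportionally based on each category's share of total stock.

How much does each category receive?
clothing: 514.11, electronics: 574.6, food: 2076.61, furniture: 917.34, tools: 917.34

Step 1: Calculate total stock = 496
Step 2: Calculate each category's proportion:
  clothing: 51/496 = 10.28% → 514.11
  electronics: 57/496 = 11.49% → 574.6
  food: 206/496 = 41.53% → 2076.61
  furniture: 91/496 = 18.35% → 917.34
  tools: 91/496 = 18.35% → 917.34
Step 3: Verify: sum of allocations ≈ 5000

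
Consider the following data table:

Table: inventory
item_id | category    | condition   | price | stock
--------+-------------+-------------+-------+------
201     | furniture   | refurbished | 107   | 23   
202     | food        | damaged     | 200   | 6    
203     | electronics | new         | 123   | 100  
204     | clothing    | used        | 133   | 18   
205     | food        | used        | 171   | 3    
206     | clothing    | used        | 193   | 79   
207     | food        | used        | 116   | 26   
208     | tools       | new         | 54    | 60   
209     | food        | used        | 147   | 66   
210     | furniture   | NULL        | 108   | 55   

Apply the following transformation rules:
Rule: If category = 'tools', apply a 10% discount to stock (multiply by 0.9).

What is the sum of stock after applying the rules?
430.0

Step 1: Records with category = 'tools' have total stock = 60
Step 2: Apply multiplier: 60 × 0.9 = 54.0
Step 3: Other records total: 376
Step 4: Final sum = 54.0 + 376 = 430.0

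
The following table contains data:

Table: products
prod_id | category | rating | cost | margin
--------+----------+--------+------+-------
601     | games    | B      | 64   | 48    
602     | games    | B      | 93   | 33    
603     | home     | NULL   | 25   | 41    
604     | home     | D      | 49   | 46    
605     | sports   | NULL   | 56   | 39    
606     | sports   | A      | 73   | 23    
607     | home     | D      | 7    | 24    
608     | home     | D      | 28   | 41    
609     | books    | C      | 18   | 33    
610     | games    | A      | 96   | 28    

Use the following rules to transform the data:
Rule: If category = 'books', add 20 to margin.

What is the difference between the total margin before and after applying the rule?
20

Step 1: Original sum of margin = 356
Step 2: 1 records have category = 'books'
Step 3: Each affected record changes by 20
Step 4: Total change = 1 × 20 = 20
Step 5: New sum = 356 + 20 = 376
Step 6: Difference = |376 - 356| = 20
        (Sum increased by 20)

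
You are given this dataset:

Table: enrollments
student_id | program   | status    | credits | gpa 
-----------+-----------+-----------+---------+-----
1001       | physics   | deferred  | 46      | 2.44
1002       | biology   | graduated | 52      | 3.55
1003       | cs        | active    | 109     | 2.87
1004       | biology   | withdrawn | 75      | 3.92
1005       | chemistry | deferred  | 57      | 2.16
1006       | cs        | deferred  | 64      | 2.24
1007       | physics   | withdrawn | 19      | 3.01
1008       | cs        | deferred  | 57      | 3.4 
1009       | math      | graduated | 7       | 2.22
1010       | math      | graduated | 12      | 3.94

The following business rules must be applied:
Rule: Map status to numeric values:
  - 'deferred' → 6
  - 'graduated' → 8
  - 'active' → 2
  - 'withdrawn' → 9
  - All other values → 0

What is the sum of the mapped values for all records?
68

Step 1: Apply mapping to each record
Step 2: Count by status:
  'deferred': 4 records × 6 = 24
  'graduated': 3 records × 8 = 24
  'active': 1 records × 2 = 2
  'withdrawn': 2 records × 9 = 18
Step 3: Sum all mapped values = 68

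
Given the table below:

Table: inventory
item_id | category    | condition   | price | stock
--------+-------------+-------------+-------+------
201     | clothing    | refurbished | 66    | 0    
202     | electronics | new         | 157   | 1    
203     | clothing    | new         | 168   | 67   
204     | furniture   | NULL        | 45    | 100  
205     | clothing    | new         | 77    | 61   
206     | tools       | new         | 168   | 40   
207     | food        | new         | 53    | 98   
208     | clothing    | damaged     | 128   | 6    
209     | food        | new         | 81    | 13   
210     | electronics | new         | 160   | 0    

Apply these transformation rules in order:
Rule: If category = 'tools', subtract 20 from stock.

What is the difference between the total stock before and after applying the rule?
20

Step 1: Original sum of stock = 386
Step 2: 1 records have category = 'tools'
Step 3: Each affected record changes by -20
Step 4: Total change = 1 × -20 = -20
Step 5: New sum = 386 + -20 = 366
Step 6: Difference = |366 - 386| = 20
        (Sum decreased by 20)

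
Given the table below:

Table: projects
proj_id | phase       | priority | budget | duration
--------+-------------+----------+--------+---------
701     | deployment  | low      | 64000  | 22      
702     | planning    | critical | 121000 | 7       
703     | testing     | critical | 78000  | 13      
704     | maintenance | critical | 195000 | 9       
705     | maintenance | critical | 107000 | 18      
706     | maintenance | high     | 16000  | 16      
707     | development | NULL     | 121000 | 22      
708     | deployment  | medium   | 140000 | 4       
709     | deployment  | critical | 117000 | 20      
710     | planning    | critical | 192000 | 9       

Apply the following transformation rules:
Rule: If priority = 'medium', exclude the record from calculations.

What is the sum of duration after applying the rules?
136

Step 1: Identify records where priority = 'medium'
Step 2: The excluded records sum to 4
Step 3: Original total duration = 140
Step 4: Remaining total = 140 - 4 = 136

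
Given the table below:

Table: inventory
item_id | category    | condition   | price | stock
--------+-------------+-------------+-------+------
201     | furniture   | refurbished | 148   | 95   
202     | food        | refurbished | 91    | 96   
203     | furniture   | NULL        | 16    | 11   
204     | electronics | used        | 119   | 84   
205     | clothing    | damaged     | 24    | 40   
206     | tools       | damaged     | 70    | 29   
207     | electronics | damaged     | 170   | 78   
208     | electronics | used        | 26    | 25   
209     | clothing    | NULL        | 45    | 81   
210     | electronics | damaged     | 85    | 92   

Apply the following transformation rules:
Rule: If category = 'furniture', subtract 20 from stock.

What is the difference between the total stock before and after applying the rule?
40

Step 1: Original sum of stock = 631
Step 2: 2 records have category = 'furniture'
Step 3: Each affected record changes by -20
Step 4: Total change = 2 × -20 = -40
Step 5: New sum = 631 + -40 = 591
Step 6: Difference = |591 - 631| = 40
        (Sum decreased by 40)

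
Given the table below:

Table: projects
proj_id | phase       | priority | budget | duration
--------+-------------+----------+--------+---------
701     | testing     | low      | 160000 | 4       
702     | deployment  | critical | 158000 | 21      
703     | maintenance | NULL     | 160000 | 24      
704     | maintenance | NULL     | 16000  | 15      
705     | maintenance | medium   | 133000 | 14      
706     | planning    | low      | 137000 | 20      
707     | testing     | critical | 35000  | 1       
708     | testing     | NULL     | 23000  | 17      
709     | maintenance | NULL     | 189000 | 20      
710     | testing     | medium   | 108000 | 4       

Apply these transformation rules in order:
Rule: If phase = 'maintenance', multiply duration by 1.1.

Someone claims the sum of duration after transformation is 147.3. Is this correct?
Yes, the result is correct.

Step 1: Calculate the correct sum after transformation
Step 2: Apply multiplier 1.1 to records where phase = 'maintenance'
Step 3: Correct result = 147.3
Step 4: Claimed result = 147.3
Step 5: 147.3 = 147.3 ✓
Conclusion: The claimed result is correct.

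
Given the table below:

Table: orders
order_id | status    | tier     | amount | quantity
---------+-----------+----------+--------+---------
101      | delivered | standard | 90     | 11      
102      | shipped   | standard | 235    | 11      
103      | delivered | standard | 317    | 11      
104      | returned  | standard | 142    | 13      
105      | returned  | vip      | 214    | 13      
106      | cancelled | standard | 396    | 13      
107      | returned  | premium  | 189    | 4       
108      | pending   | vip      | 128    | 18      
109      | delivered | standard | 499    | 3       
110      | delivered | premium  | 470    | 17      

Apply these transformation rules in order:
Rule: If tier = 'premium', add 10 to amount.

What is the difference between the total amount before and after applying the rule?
20

Step 1: Original sum of amount = 2680
Step 2: 2 records have tier = 'premium'
Step 3: Each affected record changes by 10
Step 4: Total change = 2 × 10 = 20
Step 5: New sum = 2680 + 20 = 2700
Step 6: Difference = |2700 - 2680| = 20
        (Sum increased by 20)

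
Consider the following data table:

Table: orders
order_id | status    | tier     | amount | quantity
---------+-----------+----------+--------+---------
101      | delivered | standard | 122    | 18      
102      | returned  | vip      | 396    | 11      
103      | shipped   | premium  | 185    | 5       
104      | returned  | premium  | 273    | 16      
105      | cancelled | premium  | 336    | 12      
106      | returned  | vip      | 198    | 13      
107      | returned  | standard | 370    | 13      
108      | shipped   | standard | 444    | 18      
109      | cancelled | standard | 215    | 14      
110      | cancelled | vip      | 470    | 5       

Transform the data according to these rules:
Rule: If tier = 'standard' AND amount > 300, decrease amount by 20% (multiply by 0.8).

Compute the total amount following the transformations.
2846.2

Step 1: Find records where tier = 'standard' AND amount > 300
Step 2: 2 records match, summing to 814
Step 3: After multiplier: 814 × 0.8 = 651.2
Step 4: Unaffected records sum: 2195
Step 5: Final sum = 651.2 + 2195 = 2846.2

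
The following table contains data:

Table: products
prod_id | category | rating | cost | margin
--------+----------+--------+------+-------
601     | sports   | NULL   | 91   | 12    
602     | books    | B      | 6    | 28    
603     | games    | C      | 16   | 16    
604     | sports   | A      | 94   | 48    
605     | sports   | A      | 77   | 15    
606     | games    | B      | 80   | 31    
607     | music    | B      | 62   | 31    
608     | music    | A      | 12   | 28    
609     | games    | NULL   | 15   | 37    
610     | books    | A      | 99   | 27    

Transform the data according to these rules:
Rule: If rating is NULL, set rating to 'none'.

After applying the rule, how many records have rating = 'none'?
2

Step 1: Count records where rating IS NULL
Step 2: Found 2 records with NULL rating
Step 3: These records will have rating set to 'none'
Step 4: Records already having rating = 'none': 0
Step 5: Answer: 2 + 0 = 2 records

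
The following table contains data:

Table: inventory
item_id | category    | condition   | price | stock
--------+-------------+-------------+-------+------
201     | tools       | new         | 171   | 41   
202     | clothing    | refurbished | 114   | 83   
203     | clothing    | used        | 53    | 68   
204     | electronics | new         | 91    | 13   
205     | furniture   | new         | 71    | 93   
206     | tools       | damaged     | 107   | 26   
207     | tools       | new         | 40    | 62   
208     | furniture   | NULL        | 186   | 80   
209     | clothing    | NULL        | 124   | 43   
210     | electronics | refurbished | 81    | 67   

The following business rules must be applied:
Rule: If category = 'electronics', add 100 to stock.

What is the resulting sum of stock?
776

Step 1: Count records where category = 'electronics': 2
Step 2: Total bonus added: 2 × 100 = 200
Step 3: Original sum of stock: 576
Step 4: Final sum = 576 + 200 = 776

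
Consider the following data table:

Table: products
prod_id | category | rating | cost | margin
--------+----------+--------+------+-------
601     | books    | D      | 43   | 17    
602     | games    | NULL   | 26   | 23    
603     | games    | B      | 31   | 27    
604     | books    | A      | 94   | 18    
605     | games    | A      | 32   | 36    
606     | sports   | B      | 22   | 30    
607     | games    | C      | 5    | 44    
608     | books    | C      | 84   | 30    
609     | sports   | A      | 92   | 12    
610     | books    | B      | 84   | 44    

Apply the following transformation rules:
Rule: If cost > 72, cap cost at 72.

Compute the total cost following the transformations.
447

Step 1: 4 records have cost > 72
Step 2: These records originally summed to 354
Step 3: After capping: 4 × 72 = 288
Step 4: Unaffected records sum: 159
Step 5: Final sum = 288 + 159 = 447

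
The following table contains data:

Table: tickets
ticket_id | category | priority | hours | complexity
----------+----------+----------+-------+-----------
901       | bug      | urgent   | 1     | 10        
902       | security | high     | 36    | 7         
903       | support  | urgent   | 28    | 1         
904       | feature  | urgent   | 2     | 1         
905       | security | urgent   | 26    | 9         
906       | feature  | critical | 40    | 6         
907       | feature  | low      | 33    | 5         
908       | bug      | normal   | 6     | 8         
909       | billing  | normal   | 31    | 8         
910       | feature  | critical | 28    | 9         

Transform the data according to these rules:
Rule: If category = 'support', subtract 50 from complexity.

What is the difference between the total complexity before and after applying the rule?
50

Step 1: Original sum of complexity = 64
Step 2: 1 records have category = 'support'
Step 3: Each affected record changes by -50
Step 4: Total change = 1 × -50 = -50
Step 5: New sum = 64 + -50 = 14
Step 6: Difference = |14 - 64| = 50
        (Sum decreased by 50)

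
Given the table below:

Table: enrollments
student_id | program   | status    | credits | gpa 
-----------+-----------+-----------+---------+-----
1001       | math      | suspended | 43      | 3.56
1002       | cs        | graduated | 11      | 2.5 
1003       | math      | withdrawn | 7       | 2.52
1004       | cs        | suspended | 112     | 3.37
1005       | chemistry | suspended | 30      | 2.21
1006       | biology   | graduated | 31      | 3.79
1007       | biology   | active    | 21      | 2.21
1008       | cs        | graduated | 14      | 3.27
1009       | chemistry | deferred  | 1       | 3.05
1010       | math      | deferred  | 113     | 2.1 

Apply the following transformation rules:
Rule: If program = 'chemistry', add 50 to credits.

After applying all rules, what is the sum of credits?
483

Step 1: Count records where program = 'chemistry': 2
Step 2: Total bonus added: 2 × 50 = 100
Step 3: Original sum of credits: 383
Step 4: Final sum = 383 + 100 = 483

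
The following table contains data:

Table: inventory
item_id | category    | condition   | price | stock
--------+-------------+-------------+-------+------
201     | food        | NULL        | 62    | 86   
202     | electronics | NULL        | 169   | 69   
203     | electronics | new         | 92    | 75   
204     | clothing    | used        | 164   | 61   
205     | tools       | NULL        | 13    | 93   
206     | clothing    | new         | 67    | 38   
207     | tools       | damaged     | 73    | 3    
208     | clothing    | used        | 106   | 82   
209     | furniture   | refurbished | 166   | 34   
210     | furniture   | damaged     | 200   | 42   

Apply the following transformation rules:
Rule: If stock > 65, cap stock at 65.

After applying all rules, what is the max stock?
65

Step 1: Original maximum stock = 93
Step 2: Apply cap at 65
Step 3: 5 records had stock > 65 and were capped
Step 4: Maximum after transformation = 65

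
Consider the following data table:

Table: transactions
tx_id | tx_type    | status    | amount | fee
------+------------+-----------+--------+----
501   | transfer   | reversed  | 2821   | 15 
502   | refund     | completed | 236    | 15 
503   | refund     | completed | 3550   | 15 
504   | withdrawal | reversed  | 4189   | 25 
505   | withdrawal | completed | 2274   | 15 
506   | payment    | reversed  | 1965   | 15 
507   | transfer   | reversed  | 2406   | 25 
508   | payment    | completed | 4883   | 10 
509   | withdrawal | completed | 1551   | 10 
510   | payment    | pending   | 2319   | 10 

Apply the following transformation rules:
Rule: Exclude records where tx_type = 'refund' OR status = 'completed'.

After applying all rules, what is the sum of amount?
13700

Step 1: Find records where tx_type = 'refund' OR status = 'completed'
Step 2: 5 records match, summing to 12494
Step 3: Original sum: 26194
Step 4: Remaining sum = 26194 - 12494 = 13700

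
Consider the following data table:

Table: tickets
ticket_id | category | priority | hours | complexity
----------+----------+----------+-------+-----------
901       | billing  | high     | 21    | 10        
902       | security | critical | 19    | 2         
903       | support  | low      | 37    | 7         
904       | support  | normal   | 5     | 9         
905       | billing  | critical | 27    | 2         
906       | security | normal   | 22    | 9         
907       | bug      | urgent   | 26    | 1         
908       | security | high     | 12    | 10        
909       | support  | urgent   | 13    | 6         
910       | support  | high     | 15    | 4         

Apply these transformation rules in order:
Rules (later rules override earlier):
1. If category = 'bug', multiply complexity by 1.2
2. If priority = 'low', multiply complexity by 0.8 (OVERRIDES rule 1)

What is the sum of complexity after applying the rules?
58.8

Step 1: Rule 2 takes priority for records with priority = 'low'
  - 1 records: 7 × 0.8 = 5.6
Step 2: Rule 1 applies to remaining records with category = 'bug'
  - 1 records: 1 × 1.2 = 1.2
Step 3: Other records unchanged: 52
Step 4: Final sum = 5.6 + 1.2 + 52 = 58.8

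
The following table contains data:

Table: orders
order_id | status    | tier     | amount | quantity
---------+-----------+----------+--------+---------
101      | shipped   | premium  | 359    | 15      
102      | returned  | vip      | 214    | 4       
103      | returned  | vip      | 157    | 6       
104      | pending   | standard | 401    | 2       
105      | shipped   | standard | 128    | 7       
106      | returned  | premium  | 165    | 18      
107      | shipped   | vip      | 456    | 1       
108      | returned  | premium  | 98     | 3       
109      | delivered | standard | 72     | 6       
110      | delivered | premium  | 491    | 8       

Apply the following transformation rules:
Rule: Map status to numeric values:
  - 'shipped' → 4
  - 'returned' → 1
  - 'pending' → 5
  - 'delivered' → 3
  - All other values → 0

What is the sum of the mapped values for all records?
27

Step 1: Apply mapping to each record
Step 2: Count by status:
  'shipped': 3 records × 4 = 12
  'returned': 4 records × 1 = 4
  'pending': 1 records × 5 = 5
  'delivered': 2 records × 3 = 6
Step 3: Sum all mapped values = 27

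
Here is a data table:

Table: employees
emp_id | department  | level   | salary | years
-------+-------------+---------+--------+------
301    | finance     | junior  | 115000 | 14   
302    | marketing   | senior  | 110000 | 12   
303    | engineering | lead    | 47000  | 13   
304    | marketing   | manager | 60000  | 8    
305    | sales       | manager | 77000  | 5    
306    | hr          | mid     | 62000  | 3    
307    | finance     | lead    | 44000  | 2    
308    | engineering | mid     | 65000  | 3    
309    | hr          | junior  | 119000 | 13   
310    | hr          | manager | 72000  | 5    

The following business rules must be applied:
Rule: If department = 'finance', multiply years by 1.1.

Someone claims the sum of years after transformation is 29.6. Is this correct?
No, the correct result is 79.6.

Step 1: Calculate the correct sum after transformation
Step 2: Apply multiplier 1.1 to records where department = 'finance'
Step 3: Correct result = 79.6
Step 4: Claimed result = 29.6
Step 5: 79.6 ≠ 29.6
Conclusion: The claimed result is incorrect. The correct answer is 79.6.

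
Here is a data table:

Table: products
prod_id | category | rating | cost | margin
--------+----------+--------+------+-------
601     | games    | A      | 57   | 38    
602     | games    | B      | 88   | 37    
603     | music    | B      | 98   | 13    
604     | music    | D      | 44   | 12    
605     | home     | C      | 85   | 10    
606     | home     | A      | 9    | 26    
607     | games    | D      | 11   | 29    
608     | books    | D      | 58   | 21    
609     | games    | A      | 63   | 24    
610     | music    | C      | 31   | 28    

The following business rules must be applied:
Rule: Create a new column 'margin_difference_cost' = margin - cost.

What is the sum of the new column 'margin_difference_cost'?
-306

Step 1: For each record, compute margin - cost
Example calculations:
  38 - 57 = -19
  37 - 88 = -51
  13 - 98 = -85
  ...
Step 2: Sum all derived values
Step 3: Total = -306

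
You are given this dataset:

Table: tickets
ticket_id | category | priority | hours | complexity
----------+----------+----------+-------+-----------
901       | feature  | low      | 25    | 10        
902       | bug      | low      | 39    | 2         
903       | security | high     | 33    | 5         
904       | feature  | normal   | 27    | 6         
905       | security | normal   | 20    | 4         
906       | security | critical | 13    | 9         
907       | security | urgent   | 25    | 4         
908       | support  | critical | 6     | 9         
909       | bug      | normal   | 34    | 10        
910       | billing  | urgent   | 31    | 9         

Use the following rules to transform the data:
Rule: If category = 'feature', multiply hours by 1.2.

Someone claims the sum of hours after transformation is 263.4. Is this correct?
Yes, the result is correct.

Step 1: Calculate the correct sum after transformation
Step 2: Apply multiplier 1.2 to records where category = 'feature'
Step 3: Correct result = 263.4
Step 4: Claimed result = 263.4
Step 5: 263.4 = 263.4 ✓
Conclusion: The claimed result is correct.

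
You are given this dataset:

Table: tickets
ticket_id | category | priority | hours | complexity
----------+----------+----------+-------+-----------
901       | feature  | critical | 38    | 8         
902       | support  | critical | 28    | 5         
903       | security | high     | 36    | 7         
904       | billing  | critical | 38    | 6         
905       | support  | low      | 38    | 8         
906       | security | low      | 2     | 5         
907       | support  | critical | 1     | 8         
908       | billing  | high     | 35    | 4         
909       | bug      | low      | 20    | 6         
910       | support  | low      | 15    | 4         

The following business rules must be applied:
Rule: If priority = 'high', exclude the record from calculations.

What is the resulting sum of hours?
180

Step 1: Identify records where priority = 'high'
Step 2: The excluded records sum to 71
Step 3: Original total hours = 251
Step 4: Remaining total = 251 - 71 = 180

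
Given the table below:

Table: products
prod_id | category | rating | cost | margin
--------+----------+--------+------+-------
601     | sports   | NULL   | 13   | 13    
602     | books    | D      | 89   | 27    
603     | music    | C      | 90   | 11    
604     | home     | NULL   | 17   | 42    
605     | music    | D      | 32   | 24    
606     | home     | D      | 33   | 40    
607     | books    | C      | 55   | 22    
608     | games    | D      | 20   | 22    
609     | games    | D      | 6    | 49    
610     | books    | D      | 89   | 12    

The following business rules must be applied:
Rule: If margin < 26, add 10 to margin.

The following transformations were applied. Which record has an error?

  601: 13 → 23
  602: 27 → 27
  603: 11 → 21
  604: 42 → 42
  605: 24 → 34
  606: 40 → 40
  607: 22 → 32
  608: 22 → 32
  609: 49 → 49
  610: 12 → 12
Record 610 has an error. The correct transformed value should be 22, not 12.

Step 1: Check each record against the rule
Step 2: Record 610 has margin = 12
Step 3: Since 12 < 26, the bonus should have been applied
Step 4: Correct value = 22, but claimed value = 12
Conclusion: Record 610 has the error.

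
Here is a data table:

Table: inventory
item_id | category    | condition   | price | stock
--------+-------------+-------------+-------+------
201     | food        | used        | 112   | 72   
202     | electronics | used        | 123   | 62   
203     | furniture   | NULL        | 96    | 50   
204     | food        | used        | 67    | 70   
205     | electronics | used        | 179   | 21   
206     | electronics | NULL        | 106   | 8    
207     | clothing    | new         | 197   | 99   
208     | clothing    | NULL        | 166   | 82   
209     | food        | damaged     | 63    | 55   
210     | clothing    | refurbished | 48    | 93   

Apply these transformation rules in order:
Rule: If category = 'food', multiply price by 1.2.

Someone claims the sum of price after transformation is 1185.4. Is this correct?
No, the correct result is 1205.4.

Step 1: Calculate the correct sum after transformation
Step 2: Apply multiplier 1.2 to records where category = 'food'
Step 3: Correct result = 1205.4
Step 4: Claimed result = 1185.4
Step 5: 1205.4 ≠ 1185.4
Conclusion: The claimed result is incorrect. The correct answer is 1205.4.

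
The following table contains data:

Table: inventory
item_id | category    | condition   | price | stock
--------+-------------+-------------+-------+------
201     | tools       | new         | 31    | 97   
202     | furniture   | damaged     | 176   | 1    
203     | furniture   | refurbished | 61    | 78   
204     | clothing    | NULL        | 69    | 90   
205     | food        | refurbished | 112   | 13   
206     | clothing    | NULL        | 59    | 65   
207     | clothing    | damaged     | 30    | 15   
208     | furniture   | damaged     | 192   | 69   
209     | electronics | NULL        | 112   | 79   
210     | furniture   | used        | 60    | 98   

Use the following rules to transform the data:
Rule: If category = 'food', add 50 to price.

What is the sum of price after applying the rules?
952

Step 1: Count records where category = 'food': 1
Step 2: Total bonus added: 1 × 50 = 50
Step 3: Original sum of price: 902
Step 4: Final sum = 902 + 50 = 952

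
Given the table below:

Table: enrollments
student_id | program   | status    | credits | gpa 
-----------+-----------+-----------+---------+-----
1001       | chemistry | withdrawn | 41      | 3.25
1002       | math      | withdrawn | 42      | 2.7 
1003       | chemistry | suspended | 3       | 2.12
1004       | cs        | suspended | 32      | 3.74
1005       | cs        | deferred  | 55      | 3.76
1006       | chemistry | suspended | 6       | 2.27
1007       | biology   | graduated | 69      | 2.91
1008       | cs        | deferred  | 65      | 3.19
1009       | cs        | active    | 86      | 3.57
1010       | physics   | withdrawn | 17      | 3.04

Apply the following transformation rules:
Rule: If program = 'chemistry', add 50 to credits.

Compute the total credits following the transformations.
566

Step 1: Count records where program = 'chemistry': 3
Step 2: Total bonus added: 3 × 50 = 150
Step 3: Original sum of credits: 416
Step 4: Final sum = 416 + 150 = 566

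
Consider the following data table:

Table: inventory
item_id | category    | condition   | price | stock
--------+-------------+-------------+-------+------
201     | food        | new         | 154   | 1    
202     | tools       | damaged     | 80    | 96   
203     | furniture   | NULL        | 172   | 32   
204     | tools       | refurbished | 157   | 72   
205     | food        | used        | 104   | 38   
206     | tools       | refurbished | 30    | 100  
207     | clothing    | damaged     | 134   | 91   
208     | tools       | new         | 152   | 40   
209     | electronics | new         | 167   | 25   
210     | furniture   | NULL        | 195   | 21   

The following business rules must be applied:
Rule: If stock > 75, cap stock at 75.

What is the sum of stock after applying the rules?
454

Step 1: 3 records have stock > 75
Step 2: These records originally summed to 287
Step 3: After capping: 3 × 75 = 225
Step 4: Unaffected records sum: 229
Step 5: Final sum = 225 + 229 = 454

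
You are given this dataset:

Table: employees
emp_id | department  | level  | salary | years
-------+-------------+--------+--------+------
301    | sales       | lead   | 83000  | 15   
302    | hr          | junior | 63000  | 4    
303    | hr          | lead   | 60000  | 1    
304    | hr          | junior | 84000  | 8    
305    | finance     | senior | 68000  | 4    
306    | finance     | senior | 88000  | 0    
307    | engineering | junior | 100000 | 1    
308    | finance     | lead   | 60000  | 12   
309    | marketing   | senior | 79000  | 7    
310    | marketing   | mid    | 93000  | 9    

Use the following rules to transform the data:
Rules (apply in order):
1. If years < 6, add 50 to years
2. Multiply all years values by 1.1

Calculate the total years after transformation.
342.1

Step 1: Apply Rule 1 - Add 50 to records with years < 6
  - 5 records affected: 10 + (5 × 50) = 260
  - Unaffected records: 51
  - Sum after Rule 1: 311
Step 2: Apply Rule 2 - Multiply all by 1.1
  - 311 × 1.1 = 342.1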